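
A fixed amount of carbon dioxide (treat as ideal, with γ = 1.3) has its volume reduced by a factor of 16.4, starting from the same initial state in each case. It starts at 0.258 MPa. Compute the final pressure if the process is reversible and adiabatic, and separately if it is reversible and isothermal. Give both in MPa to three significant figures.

adiabatic: 9.79 MPa; isothermal: 4.23 MPa

Isothermal: P₂ = P₁(V₁/V₂) = 0.258×16.4 = 4.231 MPa.
Adiabatic: P₂ = P₁(V₁/V₂)^γ = 0.258×16.4^(1.3) = 9.793 MPa.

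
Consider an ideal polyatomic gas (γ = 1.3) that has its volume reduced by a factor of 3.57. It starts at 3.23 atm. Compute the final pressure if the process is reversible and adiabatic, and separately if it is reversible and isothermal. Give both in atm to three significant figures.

adiabatic: 16.9 atm; isothermal: 11.5 atm

Isothermal: P₂ = P₁(V₁/V₂) = 3.23×3.57 = 11.53 atm.
Adiabatic: P₂ = P₁(V₁/V₂)^γ = 3.23×3.57^(1.3) = 16.89 atm.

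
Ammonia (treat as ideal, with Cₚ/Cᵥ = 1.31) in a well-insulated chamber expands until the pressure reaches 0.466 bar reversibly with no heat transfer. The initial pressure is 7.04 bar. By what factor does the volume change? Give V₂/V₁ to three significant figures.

V₂/V₁ ≈ 7.95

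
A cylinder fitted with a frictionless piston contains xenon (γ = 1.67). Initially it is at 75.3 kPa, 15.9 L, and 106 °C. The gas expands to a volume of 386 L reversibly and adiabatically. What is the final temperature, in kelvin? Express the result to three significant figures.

T₂ ≈ 44.7 K

Adiabatic: T₁V₁^(γ−1) = T₂V₂^(γ−1) ⇒ T₂ = T₁ (V₁/V₂)^(γ−1).
T₁ = 106 °C = 379.1 K.
T₂ = 379.1 × (15.9/386)^(0.67) = 44.74 K.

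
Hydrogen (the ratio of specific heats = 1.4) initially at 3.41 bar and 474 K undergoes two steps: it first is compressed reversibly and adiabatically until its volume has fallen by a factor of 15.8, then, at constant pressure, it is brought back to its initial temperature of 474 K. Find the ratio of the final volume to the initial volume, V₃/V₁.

Adiabatic step: V₂/V₁ = 0.06329; T₂ = T₁·15.8^(0.4) = 1430 K.
Isobaric step: V₃/V₂ = T₃/T₂ = 474/1430.
V₃/V₁ = (V₂/V₁)(V₃/V₂) = 0.06329 × (474/1430) = 0.02098.

V₃/V₁ ≈ 0.0210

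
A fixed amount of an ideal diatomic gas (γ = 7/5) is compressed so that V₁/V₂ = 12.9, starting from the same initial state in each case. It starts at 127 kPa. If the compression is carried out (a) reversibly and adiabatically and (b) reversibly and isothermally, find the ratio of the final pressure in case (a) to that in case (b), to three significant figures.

P_adiabatic / P_isothermal ≈ 2.78

Isothermal: P_b = P₁(V₁/V₂) = 127×12.9.
Adiabatic: P_a = P₁(V₁/V₂)^γ = 127×12.9^(7/5).
P_a/P_b = (V₁/V₂)^(γ−1) = 12.9^(2/5) = 2.781.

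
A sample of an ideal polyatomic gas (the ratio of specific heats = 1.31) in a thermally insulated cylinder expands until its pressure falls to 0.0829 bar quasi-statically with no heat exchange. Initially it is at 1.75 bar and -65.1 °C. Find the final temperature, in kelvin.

T₂ ≈ 101 K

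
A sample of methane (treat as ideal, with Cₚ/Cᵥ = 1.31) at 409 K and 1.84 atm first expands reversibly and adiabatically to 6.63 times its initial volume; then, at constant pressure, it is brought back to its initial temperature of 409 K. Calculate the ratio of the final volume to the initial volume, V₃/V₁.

V₃/V₁ ≈ 11.9

Adiabatic step: V₂/V₁ = 6.63; T₂ = T₁·(1/6.63)^(0.31) = 227.5 K.
Isobaric step: V₃/V₂ = T₃/T₂ = 409/227.5.
V₃/V₁ = (V₂/V₁)(V₃/V₂) = 6.63 × (409/227.5) = 11.92.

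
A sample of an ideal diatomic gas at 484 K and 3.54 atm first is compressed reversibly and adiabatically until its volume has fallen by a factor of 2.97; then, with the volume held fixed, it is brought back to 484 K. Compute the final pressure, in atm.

For a diatomic ideal gas γ = 7/5.
Adiabatic step (PV^γ = const): P₂ = 3.54×2.97^(7/5) = 16.25 atm; T₂ = 484×2.97^(2/5) = 748.1 K.
Isochoric: P₃ = P₂(T₃/T₂) = 16.25 × (484/748.1) = 10.51 atm.

P₃ ≈ 10.5 atm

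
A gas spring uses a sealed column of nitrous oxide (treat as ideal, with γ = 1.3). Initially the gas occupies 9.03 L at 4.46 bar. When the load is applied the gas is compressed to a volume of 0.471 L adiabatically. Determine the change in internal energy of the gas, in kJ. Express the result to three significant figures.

ΔU ≈ 19.1 kJ

P₂ = P₁(V₁/V₂)^γ = 4.46×(9.03/0.471)^(1.3) = 207.4 bar.
For a reversible adiabat, W_by_gas = (P₁V₁ − P₂V₂)/(γ−1).
W_by = (446000×0.00903 − 2.074×10^7×0.000471) / (0.3) = -19140 J.
Q = 0 ⇒ ΔU = −W_by = 19140 J.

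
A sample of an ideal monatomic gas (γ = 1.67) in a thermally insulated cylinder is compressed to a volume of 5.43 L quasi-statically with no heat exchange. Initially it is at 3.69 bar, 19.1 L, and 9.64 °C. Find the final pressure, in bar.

P₂ ≈ 30.1 bar

Since PV^γ is constant along a reversible adiabat, P₂ = P₁ (V₁/V₂)^γ.
P₂ = 3.69 × (19.1/5.43)^(1.67) = 30.15 bar.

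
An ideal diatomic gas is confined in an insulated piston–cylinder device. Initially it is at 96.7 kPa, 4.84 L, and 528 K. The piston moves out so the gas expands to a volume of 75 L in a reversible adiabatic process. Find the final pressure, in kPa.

Since PV^γ is constant along a reversible adiabat, P₂ = P₁ (V₁/V₂)^γ.
γ = 7/5 for a diatomic ideal gas.
P₂ = 96.7 × (4.84/75)^(7/5) = 2.085 kPa.

P₂ ≈ 2.09 kPa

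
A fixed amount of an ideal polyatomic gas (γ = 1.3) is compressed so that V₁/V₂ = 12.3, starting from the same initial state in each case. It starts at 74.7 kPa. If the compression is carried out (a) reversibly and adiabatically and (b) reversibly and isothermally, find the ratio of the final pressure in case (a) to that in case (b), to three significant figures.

Isothermal: P_b = P₁(V₁/V₂) = 74.7×12.3.
Adiabatic: P_a = P₁(V₁/V₂)^γ = 74.7×12.3^(1.3).
P_a/P_b = (V₁/V₂)^(γ−1) = 12.3^(0.3) = 2.123.

P_adiabatic / P_isothermal ≈ 2.12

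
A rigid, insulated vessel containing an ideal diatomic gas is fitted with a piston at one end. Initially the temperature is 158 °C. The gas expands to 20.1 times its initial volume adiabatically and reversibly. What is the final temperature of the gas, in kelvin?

T₂ ≈ 130 K

Adiabatic: T₁V₁^(γ−1) = T₂V₂^(γ−1) ⇒ T₂ = T₁ (V₁/V₂)^(γ−1).
For a diatomic ideal gas γ = 7/5, so γ−1 = 2/5.
T₁ = 158 °C = 431.1 K.
T₂ = 431.1 × (1/20.1)^(2/5) = 129.8 K.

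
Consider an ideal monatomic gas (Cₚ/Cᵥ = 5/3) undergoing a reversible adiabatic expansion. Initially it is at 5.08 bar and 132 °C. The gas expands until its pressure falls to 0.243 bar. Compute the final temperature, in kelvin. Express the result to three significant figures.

T₂ ≈ 120 K

Along an adiabat T P^((1−γ)/γ) is constant, so T₂ = T₁ (P₂/P₁)^((γ−1)/γ).
T₁ = 132 °C = 405.1 K.
T₂ = 405.1 × (0.243/5.08)^(2/5) = 120.1 K.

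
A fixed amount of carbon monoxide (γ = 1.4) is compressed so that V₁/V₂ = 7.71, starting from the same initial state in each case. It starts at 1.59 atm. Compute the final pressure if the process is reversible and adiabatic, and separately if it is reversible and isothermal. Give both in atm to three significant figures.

adiabatic: 27.8 atm; isothermal: 12.3 atm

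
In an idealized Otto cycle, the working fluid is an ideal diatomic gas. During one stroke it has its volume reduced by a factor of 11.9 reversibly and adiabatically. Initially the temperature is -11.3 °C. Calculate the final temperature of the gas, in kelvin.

T₂ ≈ 705 K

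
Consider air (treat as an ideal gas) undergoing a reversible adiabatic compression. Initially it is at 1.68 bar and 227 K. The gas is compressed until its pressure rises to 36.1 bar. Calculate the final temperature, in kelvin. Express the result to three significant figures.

Adiabatic: T₂/T₁ = (P₂/P₁)^((γ−1)/γ).
For a diatomic ideal gas γ = 7/5, so (γ−1)/γ = 2/7.
T₂ = 227 × (36.1/1.68)^(2/7) = 545.3 K.

T₂ ≈ 545 K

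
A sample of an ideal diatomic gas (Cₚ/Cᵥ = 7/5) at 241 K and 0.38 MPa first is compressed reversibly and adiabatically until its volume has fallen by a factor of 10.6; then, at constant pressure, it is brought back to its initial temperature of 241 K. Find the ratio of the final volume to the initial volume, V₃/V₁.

Adiabatic step: V₂/V₁ = 0.09434; T₂ = T₁·10.6^(2/5) = 619.6 K.
Isobaric step: V₃/V₂ = T₃/T₂ = 241/619.6.
V₃/V₁ = (V₂/V₁)(V₃/V₂) = 0.09434 × (241/619.6) = 0.03669.

V₃/V₁ ≈ 0.0367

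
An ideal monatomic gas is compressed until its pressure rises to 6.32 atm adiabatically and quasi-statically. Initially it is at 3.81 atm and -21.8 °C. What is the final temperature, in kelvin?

T₂ ≈ 308 K

Adiabatic: T₂/T₁ = (P₂/P₁)^((γ−1)/γ).
For a monatomic ideal gas γ = 5/3, so (γ−1)/γ = 2/5.
T₁ = -21.8 °C = 251.3 K.
T₂ = 251.3 × (6.32/3.81)^(2/5) = 307.7 K.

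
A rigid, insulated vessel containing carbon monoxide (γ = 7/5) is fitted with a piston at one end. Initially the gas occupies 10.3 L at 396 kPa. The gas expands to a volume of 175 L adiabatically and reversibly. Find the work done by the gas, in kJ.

P₂ = P₁(V₁/V₂)^γ = 396×(10.3/175)^(7/5) = 7.506 kPa.
For a reversible adiabat, W_by_gas = (P₁V₁ − P₂V₂)/(γ−1).
W_by = (396000×0.0103 − 7506×0.175) / (2/5) = 6913 J.

W ≈ 6.91 kJ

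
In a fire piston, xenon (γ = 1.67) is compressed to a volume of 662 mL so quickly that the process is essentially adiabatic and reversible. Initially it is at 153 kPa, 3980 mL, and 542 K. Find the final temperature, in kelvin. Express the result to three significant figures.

T₂ ≈ 1800 K

Adiabatic: T₁V₁^(γ−1) = T₂V₂^(γ−1) ⇒ T₂ = T₁ (V₁/V₂)^(γ−1).
T₂ = 542 × (3980/662)^(0.67) = 1803 K.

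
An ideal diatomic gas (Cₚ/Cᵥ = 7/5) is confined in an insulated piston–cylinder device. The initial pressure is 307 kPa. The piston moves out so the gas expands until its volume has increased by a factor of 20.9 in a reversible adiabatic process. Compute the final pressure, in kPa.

Adiabatic: P₁V₁^γ = P₂V₂^γ ⇒ P₂ = P₁ (V₁/V₂)^γ.
P₂ = 307 × (1/20.9)^(7/5) = 4.354 kPa.

P₂ ≈ 4.35 kPa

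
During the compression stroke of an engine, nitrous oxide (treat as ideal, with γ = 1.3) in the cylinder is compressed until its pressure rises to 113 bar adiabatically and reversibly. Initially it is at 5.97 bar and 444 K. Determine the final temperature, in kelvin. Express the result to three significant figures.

Adiabatic: T₂/T₁ = (P₂/P₁)^((γ−1)/γ).
T₂ = 444 × (113/5.97)^(0.231) = 875.2 K.

T₂ ≈ 875 K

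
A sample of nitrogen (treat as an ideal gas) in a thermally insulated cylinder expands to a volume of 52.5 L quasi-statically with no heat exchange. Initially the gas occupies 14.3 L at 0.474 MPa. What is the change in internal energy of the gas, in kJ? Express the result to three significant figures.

ΔU ≈ -6.87 kJ

γ = 7/5 for a diatomic ideal gas.
P₂ = P₁(V₁/V₂)^γ = 0.474×(14.3/52.5)^(7/5) = 0.07674 MPa.
For a reversible adiabat, W_by_gas = (P₁V₁ − P₂V₂)/(γ−1).
W_by = (474000×0.0143 − 76740×0.0525) / (2/5) = 6873 J.
Q = 0 ⇒ ΔU = −W_by = -6873 J.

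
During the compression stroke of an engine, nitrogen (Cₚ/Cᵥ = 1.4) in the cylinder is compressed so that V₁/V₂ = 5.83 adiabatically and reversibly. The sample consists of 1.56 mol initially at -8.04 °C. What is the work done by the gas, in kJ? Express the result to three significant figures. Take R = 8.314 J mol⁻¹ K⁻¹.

W ≈ -8.80 kJ

Adiabatic: T₁V₁^(γ−1) = T₂V₂^(γ−1) ⇒ T₂ = T₁ (V₁/V₂)^(γ−1).
T₁ = -8.04 °C = 265.1 K.
T₂ = 265.1 × 5.83^(0.4) = 536.7 K.
Q = 0, so ΔU = W_on_gas = nCᵥΔT with Cᵥ = R/(γ−1) = 20.79 J/(mol·K).
ΔU = 1.56 × 20.79 × (536.7 − 265.1) = 8805 J.
Work done by the gas = −ΔU = -8805 J.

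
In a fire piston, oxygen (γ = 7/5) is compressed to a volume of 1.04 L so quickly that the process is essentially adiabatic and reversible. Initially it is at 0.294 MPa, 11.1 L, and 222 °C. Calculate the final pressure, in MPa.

Adiabatic: P₁V₁^γ = P₂V₂^γ ⇒ P₂ = P₁ (V₁/V₂)^γ.
P₂ = 0.294 × (11.1/1.04)^(7/5) = 8.09 MPa.

P₂ ≈ 8.09 MPa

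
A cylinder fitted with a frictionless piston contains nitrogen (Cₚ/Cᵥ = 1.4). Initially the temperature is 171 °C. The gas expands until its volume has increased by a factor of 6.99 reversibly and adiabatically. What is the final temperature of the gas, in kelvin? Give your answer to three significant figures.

T₂ ≈ 204 K

Adiabatic: T₁V₁^(γ−1) = T₂V₂^(γ−1) ⇒ T₂ = T₁ (V₁/V₂)^(γ−1).
T₁ = 171 °C = 444.1 K.
T₂ = 444.1 × (1/6.99)^(0.4) = 204.1 K.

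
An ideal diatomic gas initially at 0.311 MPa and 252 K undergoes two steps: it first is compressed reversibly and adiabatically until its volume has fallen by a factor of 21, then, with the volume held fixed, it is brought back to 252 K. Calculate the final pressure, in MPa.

P₃ ≈ 6.53 MPa

For a diatomic ideal gas γ = 7/5.
Adiabatic step (PV^γ = const): P₂ = 0.311×21^(7/5) = 22.07 MPa; T₂ = 252×21^(2/5) = 851.7 K.
Isochoric: P₃ = P₂(T₃/T₂) = 22.07 × (252/851.7) = 6.531 MPa.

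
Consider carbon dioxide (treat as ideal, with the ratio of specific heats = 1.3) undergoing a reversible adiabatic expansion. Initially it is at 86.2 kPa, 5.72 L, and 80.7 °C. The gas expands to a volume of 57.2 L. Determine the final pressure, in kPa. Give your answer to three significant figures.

P₂ ≈ 4.32 kPa

Adiabatic: P₁V₁^γ = P₂V₂^γ ⇒ P₂ = P₁ (V₁/V₂)^γ.
P₂ = 86.2 × (5.72/57.2)^(1.3) = 4.32 kPa.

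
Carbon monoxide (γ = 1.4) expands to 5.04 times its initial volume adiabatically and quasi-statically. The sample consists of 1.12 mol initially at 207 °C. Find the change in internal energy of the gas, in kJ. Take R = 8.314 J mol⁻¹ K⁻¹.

ΔU ≈ -5.32 kJ

Adiabatic: T₁V₁^(γ−1) = T₂V₂^(γ−1) ⇒ T₂ = T₁ (V₁/V₂)^(γ−1).
T₁ = 207 °C = 480.1 K.
T₂ = 480.1 × (1/5.04)^(0.4) = 251.4 K.
Q = 0, so ΔU = W_on_gas = nCᵥΔT with Cᵥ = R/(γ−1) = 20.79 J/(mol·K).
ΔU = 1.12 × 20.79 × (251.4 − 480.1) = -5325 J.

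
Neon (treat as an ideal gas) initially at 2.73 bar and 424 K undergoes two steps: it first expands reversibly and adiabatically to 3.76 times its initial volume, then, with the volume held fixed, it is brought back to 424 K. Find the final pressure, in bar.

For a monatomic ideal gas γ = 5/3.
Adiabatic step (PV^γ = const): P₂ = 2.73×(1/3.76)^(5/3) = 0.3003 bar; T₂ = 424×(1/3.76)^(2/3) = 175.4 K.
Isochoric: P₃ = P₂(T₃/T₂) = 0.3003 × (424/175.4) = 0.7261 bar.

P₃ ≈ 0.726 bar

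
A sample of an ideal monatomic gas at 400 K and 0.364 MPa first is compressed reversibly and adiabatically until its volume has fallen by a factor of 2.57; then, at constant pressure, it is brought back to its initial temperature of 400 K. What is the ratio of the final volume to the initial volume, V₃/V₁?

For a monatomic ideal gas γ = 5/3.
Adiabatic step: V₂/V₁ = 0.3891; T₂ = T₁·2.57^(2/3) = 750.5 K.
Isobaric step: V₃/V₂ = T₃/T₂ = 400/750.5.
V₃/V₁ = (V₂/V₁)(V₃/V₂) = 0.3891 × (400/750.5) = 0.2074.

V₃/V₁ ≈ 0.207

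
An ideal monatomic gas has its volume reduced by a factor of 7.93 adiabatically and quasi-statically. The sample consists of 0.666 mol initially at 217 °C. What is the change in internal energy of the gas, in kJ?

ΔU ≈ 12.1 kJ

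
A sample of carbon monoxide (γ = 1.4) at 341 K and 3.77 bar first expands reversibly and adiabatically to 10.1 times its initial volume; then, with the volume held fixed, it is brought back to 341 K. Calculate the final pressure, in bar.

P₃ ≈ 0.373 bar

Adiabatic step (PV^γ = const): P₂ = 3.77×(1/10.1)^(1.4) = 0.148 bar; T₂ = 341×(1/10.1)^(0.4) = 135.2 K.
Isochoric: P₃ = P₂(T₃/T₂) = 0.148 × (341/135.2) = 0.3733 bar.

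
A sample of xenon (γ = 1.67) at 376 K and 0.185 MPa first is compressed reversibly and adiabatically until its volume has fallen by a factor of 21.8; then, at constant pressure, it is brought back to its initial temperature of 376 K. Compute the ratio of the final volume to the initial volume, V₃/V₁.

Adiabatic step: V₂/V₁ = 0.04587; T₂ = T₁·21.8^(0.67) = 2965 K.
Isobaric step: V₃/V₂ = T₃/T₂ = 376/2965.
V₃/V₁ = (V₂/V₁)(V₃/V₂) = 0.04587 × (376/2965) = 0.005818.

V₃/V₁ ≈ 0.00582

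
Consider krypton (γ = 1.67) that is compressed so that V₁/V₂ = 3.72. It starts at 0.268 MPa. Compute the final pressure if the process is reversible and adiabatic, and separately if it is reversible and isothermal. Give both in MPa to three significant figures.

adiabatic: 2.40 MPa; isothermal: 0.997 MPa

Isothermal: P₂ = P₁(V₁/V₂) = 0.268×3.72 = 0.997 MPa.
Adiabatic: P₂ = P₁(V₁/V₂)^γ = 0.268×3.72^(1.67) = 2.404 MPa.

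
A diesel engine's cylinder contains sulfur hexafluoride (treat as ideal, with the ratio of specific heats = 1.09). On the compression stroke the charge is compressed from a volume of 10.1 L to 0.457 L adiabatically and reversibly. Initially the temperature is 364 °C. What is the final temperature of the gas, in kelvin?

For a reversible adiabat TV^(γ−1) is constant, so T₂ = T₁ (V₁/V₂)^(γ−1).
T₁ = 364 °C = 637.1 K.
T₂ = 637.1 × (10.1/0.457)^(0.09) = 841.9 K.

T₂ ≈ 842 K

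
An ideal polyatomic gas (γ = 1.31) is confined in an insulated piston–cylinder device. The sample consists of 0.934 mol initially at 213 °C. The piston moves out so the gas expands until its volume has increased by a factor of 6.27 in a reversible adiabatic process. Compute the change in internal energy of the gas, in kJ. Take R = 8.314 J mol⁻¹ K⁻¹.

ΔU ≈ -5.28 kJ

For a reversible adiabat TV^(γ−1) is constant, so T₂ = T₁ (V₁/V₂)^(γ−1).
T₁ = 213 °C = 486.1 K.
T₂ = 486.1 × (1/6.27)^(0.31) = 275.2 K.
Q = 0, so ΔU = W_on_gas = nCᵥΔT with Cᵥ = R/(γ−1) = 26.82 J/(mol·K).
ΔU = 0.934 × 26.82 × (275.2 − 486.1) = -5285 J.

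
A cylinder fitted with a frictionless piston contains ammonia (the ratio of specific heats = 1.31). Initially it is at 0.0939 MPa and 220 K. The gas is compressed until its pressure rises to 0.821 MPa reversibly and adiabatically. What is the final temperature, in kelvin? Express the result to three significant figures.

T₂ ≈ 368 K

Adiabatic: T₂/T₁ = (P₂/P₁)^((γ−1)/γ).
T₂ = 220 × (0.821/0.0939)^(0.237) = 367.5 K.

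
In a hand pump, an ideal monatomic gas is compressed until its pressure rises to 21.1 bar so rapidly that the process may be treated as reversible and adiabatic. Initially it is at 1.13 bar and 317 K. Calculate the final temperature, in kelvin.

Along an adiabat T P^((1−γ)/γ) is constant, so T₂ = T₁ (P₂/P₁)^((γ−1)/γ).
For a monatomic ideal gas γ = 5/3, so (γ−1)/γ = 2/5.
T₂ = 317 × (21.1/1.13)^(2/5) = 1022 K.

T₂ ≈ 1020 K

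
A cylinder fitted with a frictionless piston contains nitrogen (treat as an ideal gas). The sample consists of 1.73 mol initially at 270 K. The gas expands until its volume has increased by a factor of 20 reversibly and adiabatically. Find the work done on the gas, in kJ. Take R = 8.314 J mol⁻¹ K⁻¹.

W ≈ -6.78 kJ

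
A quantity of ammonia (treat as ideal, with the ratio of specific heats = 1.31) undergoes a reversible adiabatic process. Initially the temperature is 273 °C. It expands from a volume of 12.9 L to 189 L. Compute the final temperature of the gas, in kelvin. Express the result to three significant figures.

T₂ ≈ 238 K

Adiabatic: T₁V₁^(γ−1) = T₂V₂^(γ−1) ⇒ T₂ = T₁ (V₁/V₂)^(γ−1).
T₁ = 273 °C = 546.1 K.
T₂ = 546.1 × (12.9/189)^(0.31) = 237.6 K.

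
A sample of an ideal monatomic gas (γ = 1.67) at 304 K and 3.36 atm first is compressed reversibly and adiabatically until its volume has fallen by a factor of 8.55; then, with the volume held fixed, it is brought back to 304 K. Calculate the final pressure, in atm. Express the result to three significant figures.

Adiabatic step (PV^γ = const): P₂ = 3.36×8.55^(1.67) = 121 atm; T₂ = 304×8.55^(0.67) = 1280 K.
Isochoric: P₃ = P₂(T₃/T₂) = 121 × (304/1280) = 28.73 atm.

P₃ ≈ 28.7 atm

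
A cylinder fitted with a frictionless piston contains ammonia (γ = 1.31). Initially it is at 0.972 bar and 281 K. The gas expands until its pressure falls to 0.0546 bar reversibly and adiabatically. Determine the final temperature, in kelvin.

T₂ ≈ 142 K

Adiabatic: T₂/T₁ = (P₂/P₁)^((γ−1)/γ).
T₂ = 281 × (0.0546/0.972)^(0.237) = 142.2 K.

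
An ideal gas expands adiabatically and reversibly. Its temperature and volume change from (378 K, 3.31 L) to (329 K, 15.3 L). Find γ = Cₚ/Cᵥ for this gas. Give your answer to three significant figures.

TV^(γ−1) = const ⇒ γ − 1 = ln(T₂/T₁) / ln(V₁/V₂).
γ = 1 + ln(329/378) / ln(3.31/15.3) = 1.091.

γ ≈ 1.09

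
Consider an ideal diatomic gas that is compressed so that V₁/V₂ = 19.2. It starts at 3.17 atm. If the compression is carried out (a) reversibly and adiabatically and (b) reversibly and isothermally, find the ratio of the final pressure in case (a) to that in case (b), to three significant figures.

P_adiabatic / P_isothermal ≈ 3.26

For a diatomic ideal gas γ = 7/5.
Isothermal: P_b = P₁(V₁/V₂) = 3.17×19.2.
Adiabatic: P_a = P₁(V₁/V₂)^γ = 3.17×19.2^(7/5).
P_a/P_b = (V₁/V₂)^(γ−1) = 19.2^(2/5) = 3.261.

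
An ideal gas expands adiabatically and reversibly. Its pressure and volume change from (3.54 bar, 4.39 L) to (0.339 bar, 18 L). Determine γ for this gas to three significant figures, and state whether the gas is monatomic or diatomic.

PV^γ = const ⇒ γ = ln(P₂/P₁) / ln(V₁/V₂).
γ = ln(0.339/3.54) / ln(4.39/18) = 1.663.
γ ≈ 1.66 is close to 5/3, so the gas is monatomic.

γ ≈ 1.66; monatomic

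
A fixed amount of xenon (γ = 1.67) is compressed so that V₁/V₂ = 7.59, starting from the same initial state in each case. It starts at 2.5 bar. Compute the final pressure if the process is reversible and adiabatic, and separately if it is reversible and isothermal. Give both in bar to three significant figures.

adiabatic: 73.8 bar; isothermal: 19.0 bar

Isothermal: P₂ = P₁(V₁/V₂) = 2.5×7.59 = 18.98 bar.
Adiabatic: P₂ = P₁(V₁/V₂)^γ = 2.5×7.59^(1.67) = 73.78 bar.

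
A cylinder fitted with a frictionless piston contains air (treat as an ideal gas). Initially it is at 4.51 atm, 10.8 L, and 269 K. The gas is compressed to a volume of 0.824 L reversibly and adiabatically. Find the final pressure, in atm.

Adiabatic: P₁V₁^γ = P₂V₂^γ ⇒ P₂ = P₁ (V₁/V₂)^γ.
γ = 7/5 for a diatomic ideal gas.
P₂ = 4.51 × (10.8/0.824)^(7/5) = 165.5 atm.

P₂ ≈ 165 atm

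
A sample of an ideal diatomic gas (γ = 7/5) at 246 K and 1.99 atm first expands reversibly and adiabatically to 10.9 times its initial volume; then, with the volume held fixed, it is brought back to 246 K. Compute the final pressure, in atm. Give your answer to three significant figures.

Adiabatic step (PV^γ = const): P₂ = 1.99×(1/10.9)^(7/5) = 0.07022 atm; T₂ = 246×(1/10.9)^(2/5) = 94.62 K.
Isochoric: P₃ = P₂(T₃/T₂) = 0.07022 × (246/94.62) = 0.1826 atm.

P₃ ≈ 0.183 atm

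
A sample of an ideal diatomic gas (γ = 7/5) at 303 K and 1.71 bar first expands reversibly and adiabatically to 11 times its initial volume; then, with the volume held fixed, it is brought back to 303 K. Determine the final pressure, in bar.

P₃ ≈ 0.155 bar

Adiabatic step (PV^γ = const): P₂ = 1.71×(1/11)^(7/5) = 0.05957 bar; T₂ = 303×(1/11)^(2/5) = 116.1 K.
Isochoric: P₃ = P₂(T₃/T₂) = 0.05957 × (303/116.1) = 0.1555 bar.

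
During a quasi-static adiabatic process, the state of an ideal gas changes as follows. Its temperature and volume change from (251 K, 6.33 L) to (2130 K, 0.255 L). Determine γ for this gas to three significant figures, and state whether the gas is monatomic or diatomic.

TV^(γ−1) = const ⇒ γ − 1 = ln(T₂/T₁) / ln(V₁/V₂).
γ = 1 + ln(2130/251) / ln(6.33/0.255) = 1.666.
γ ≈ 1.67 is close to 5/3, so the gas is monatomic.

γ ≈ 1.67; monatomic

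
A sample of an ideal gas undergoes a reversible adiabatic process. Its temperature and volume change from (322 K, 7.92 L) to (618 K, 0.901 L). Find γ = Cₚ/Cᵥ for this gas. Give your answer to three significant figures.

TV^(γ−1) = const ⇒ γ − 1 = ln(T₂/T₁) / ln(V₁/V₂).
γ = 1 + ln(618/322) / ln(7.92/0.901) = 1.3.

γ ≈ 1.30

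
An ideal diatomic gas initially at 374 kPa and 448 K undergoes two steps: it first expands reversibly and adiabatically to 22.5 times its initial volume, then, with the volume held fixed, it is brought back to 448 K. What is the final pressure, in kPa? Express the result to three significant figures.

For a diatomic ideal gas γ = 7/5.
Adiabatic step (PV^γ = const): P₂ = 374×(1/22.5)^(7/5) = 4.784 kPa; T₂ = 448×(1/22.5)^(2/5) = 128.9 K.
Isochoric: P₃ = P₂(T₃/T₂) = 4.784 × (448/128.9) = 16.62 kPa.

P₃ ≈ 16.6 kPa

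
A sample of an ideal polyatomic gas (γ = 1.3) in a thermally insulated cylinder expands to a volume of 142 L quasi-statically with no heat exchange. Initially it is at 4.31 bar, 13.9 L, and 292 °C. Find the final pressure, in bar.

P₂ ≈ 0.210 bar

Since PV^γ is constant along a reversible adiabat, P₂ = P₁ (V₁/V₂)^γ.
P₂ = 4.31 × (13.9/142)^(1.3) = 0.2101 bar.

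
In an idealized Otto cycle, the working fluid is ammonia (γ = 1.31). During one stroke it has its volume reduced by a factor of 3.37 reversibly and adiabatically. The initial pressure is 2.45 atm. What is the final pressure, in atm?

P₂ ≈ 12.0 atm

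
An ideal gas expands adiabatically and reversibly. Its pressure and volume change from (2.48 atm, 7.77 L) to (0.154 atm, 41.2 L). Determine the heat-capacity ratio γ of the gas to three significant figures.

γ ≈ 1.67

PV^γ = const ⇒ γ = ln(P₂/P₁) / ln(V₁/V₂).
γ = ln(0.154/2.48) / ln(7.77/41.2) = 1.666.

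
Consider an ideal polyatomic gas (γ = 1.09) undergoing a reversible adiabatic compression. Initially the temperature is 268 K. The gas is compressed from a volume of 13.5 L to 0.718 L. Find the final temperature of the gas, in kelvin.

T₂ ≈ 349 K

For a reversible adiabat TV^(γ−1) is constant, so T₂ = T₁ (V₁/V₂)^(γ−1).
T₂ = 268 × (13.5/0.718)^(0.09) = 349 K.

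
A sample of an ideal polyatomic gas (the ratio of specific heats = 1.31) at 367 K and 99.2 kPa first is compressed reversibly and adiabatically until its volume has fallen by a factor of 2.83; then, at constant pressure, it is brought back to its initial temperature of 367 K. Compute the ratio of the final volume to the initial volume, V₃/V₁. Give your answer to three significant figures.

Adiabatic step: V₂/V₁ = 0.3534; T₂ = T₁·2.83^(0.31) = 506.7 K.
Isobaric step: V₃/V₂ = T₃/T₂ = 367/506.7.
V₃/V₁ = (V₂/V₁)(V₃/V₂) = 0.3534 × (367/506.7) = 0.256.

V₃/V₁ ≈ 0.256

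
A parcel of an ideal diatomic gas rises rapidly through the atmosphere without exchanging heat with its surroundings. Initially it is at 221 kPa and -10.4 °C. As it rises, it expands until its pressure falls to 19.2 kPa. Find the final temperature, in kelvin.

Adiabatic: T₂/T₁ = (P₂/P₁)^((γ−1)/γ).
For a diatomic ideal gas γ = 7/5, so (γ−1)/γ = 2/7.
T₁ = -10.4 °C = 262.8 K.
T₂ = 262.8 × (19.2/221)^(2/7) = 130.7 K.

T₂ ≈ 131 K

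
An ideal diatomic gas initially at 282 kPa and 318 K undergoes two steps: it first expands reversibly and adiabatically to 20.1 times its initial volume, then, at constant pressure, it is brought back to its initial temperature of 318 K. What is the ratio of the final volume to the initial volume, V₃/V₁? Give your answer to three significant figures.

For a diatomic ideal gas γ = 7/5.
Adiabatic step: V₂/V₁ = 20.1; T₂ = T₁·(1/20.1)^(2/5) = 95.75 K.
Isobaric step: V₃/V₂ = T₃/T₂ = 318/95.75.
V₃/V₁ = (V₂/V₁)(V₃/V₂) = 20.1 × (318/95.75) = 66.75.

V₃/V₁ ≈ 66.8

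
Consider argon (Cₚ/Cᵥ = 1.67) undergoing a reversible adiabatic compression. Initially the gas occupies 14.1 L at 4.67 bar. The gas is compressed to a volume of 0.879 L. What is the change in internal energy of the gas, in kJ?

ΔU ≈ 53.3 kJ

P₂ = P₁(V₁/V₂)^γ = 4.67×(14.1/0.879)^(1.67) = 480.9 bar.
For a reversible adiabat, W_by_gas = (P₁V₁ − P₂V₂)/(γ−1).
W_by = (467000×0.0141 − 4.809×10^7×0.000879) / (0.67) = -53260 J.
Q = 0 ⇒ ΔU = −W_by = 53260 J.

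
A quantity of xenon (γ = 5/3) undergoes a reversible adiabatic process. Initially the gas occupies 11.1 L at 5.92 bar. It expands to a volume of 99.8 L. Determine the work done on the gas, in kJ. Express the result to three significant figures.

P₂ = P₁(V₁/V₂)^γ = 5.92×(11.1/99.8)^(5/3) = 0.1523 bar.
For a reversible adiabat, W_by_gas = (P₁V₁ − P₂V₂)/(γ−1).
W_by = (592000×0.0111 − 15230×0.0998) / (2/3) = 7577 J.
W_on_gas = −W_by = -7577 J.

W ≈ -7.58 kJ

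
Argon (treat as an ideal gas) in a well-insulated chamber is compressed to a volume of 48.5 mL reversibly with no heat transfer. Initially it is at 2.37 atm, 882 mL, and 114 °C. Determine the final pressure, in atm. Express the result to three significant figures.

P₂ ≈ 298 atm

Since PV^γ is constant along a reversible adiabat, P₂ = P₁ (V₁/V₂)^γ.
γ = 5/3 for a monatomic ideal gas.
P₂ = 2.37 × (882/48.5)^(5/3) = 298.1 atm.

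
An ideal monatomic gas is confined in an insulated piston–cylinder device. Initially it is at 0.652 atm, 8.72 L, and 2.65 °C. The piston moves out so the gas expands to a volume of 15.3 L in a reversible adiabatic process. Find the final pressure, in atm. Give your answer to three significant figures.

P₂ ≈ 0.255 atm

Adiabatic: P₁V₁^γ = P₂V₂^γ ⇒ P₂ = P₁ (V₁/V₂)^γ.
γ = 5/3 for a monatomic ideal gas.
P₂ = 0.652 × (8.72/15.3)^(5/3) = 0.2554 atm.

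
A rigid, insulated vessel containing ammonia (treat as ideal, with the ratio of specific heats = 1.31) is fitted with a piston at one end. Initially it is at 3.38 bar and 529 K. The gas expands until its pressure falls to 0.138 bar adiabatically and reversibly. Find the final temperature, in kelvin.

Along an adiabat T P^((1−γ)/γ) is constant, so T₂ = T₁ (P₂/P₁)^((γ−1)/γ).
T₂ = 529 × (0.138/3.38)^(0.237) = 248.2 K.

T₂ ≈ 248 K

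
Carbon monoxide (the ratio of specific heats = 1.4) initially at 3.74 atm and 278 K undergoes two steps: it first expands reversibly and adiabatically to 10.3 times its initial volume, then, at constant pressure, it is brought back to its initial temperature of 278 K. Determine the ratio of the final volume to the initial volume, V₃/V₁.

V₃/V₁ ≈ 26.2

Adiabatic step: V₂/V₁ = 10.3; T₂ = T₁·(1/10.3)^(0.4) = 109.4 K.
Isobaric step: V₃/V₂ = T₃/T₂ = 278/109.4.
V₃/V₁ = (V₂/V₁)(V₃/V₂) = 10.3 × (278/109.4) = 26.18.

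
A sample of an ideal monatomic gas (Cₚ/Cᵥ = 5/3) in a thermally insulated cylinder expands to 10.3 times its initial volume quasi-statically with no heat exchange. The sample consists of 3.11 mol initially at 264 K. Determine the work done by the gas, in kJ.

For a reversible adiabat TV^(γ−1) is constant, so T₂ = T₁ (V₁/V₂)^(γ−1).
T₂ = 264 × (1/10.3)^(2/3) = 55.77 K.
Q = 0, so ΔU = W_on_gas = nCᵥΔT with Cᵥ = R/(γ−1) = 12.47 J/(mol·K).
ΔU = 3.11 × 12.47 × (55.77 − 264) = -8076 J.
Work done by the gas = −ΔU = 8076 J.

W ≈ 8.08 kJ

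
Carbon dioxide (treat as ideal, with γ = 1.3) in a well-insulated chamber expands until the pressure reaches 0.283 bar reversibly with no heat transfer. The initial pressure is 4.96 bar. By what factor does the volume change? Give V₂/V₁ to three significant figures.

From PV^γ = const, V₂/V₁ = (P₁/P₂)^(1/γ).
V₂/V₁ = (4.96/0.283)^(0.769) = 9.051.

V₂/V₁ ≈ 9.05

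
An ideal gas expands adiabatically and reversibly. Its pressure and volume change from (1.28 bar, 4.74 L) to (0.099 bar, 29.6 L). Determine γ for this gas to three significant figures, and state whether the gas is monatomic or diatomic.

PV^γ = const ⇒ γ = ln(P₂/P₁) / ln(V₁/V₂).
γ = ln(0.099/1.28) / ln(4.74/29.6) = 1.397.
γ ≈ 1.40 is close to 7/5, so the gas is diatomic.

γ ≈ 1.40; diatomic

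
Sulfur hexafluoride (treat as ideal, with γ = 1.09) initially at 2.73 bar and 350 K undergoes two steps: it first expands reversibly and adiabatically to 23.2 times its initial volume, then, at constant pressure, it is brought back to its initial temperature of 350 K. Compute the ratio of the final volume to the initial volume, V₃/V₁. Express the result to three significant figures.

V₃/V₁ ≈ 30.8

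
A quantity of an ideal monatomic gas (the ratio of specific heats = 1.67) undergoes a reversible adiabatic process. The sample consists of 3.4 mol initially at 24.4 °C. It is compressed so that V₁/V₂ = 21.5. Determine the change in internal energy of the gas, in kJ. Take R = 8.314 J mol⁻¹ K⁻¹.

ΔU ≈ 85.5 kJ

For a reversible adiabat TV^(γ−1) is constant, so T₂ = T₁ (V₁/V₂)^(γ−1).
T₁ = 24.4 °C = 297.5 K.
T₂ = 297.5 × 21.5^(0.67) = 2324 K.
Q = 0, so ΔU = W_on_gas = nCᵥΔT with Cᵥ = R/(γ−1) = 12.41 J/(mol·K).
ΔU = 3.4 × 12.41 × (2324 − 297.5) = 85510 J.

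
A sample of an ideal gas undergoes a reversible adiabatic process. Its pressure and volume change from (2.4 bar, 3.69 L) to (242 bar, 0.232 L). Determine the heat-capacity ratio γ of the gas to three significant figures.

PV^γ = const ⇒ γ = ln(P₂/P₁) / ln(V₁/V₂).
γ = ln(242/2.4) / ln(3.69/0.232) = 1.668.

γ ≈ 1.67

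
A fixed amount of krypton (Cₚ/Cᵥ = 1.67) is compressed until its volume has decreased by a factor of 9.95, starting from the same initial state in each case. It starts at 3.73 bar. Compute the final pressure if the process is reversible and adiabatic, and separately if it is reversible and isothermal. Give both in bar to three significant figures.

adiabatic: 173 bar; isothermal: 37.1 bar

Isothermal: P₂ = P₁(V₁/V₂) = 3.73×9.95 = 37.11 bar.
Adiabatic: P₂ = P₁(V₁/V₂)^γ = 3.73×9.95^(1.67) = 173 bar.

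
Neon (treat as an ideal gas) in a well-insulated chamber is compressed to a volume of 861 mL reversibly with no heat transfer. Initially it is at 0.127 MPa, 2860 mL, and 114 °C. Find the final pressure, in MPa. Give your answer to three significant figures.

Adiabatic: P₁V₁^γ = P₂V₂^γ ⇒ P₂ = P₁ (V₁/V₂)^γ.
γ = 5/3 for a monatomic ideal gas.
P₂ = 0.127 × (2860/861)^(5/3) = 0.9392 MPa.

P₂ ≈ 0.939 MPa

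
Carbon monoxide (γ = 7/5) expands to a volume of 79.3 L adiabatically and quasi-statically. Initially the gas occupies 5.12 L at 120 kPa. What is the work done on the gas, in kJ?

P₂ = P₁(V₁/V₂)^γ = 120×(5.12/79.3)^(7/5) = 2.589 kPa.
For a reversible adiabat, W_by_gas = (P₁V₁ − P₂V₂)/(γ−1).
W_by = (120000×0.00512 − 2589×0.0793) / (2/5) = 1023 J.
W_on_gas = −W_by = -1023 J.

W ≈ -1.02 kJ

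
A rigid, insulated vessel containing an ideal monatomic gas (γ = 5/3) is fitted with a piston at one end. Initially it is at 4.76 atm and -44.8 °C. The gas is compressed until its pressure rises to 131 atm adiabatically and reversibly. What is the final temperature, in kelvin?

T₂ ≈ 860 K

Along an adiabat T P^((1−γ)/γ) is constant, so T₂ = T₁ (P₂/P₁)^((γ−1)/γ).
T₁ = -44.8 °C = 228.3 K.
T₂ = 228.3 × (131/4.76)^(2/5) = 859.9 K.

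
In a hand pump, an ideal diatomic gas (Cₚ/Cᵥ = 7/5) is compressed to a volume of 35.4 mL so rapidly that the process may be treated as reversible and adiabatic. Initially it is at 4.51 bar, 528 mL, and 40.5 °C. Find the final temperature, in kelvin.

T₂ ≈ 924 K

Adiabatic: T₁V₁^(γ−1) = T₂V₂^(γ−1) ⇒ T₂ = T₁ (V₁/V₂)^(γ−1).
T₁ = 40.5 °C = 313.6 K.
T₂ = 313.6 × (528/35.4)^(2/5) = 924.5 K.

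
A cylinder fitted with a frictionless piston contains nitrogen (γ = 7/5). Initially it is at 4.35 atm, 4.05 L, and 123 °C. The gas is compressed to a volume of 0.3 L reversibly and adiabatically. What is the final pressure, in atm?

Since PV^γ is constant along a reversible adiabat, P₂ = P₁ (V₁/V₂)^γ.
P₂ = 4.35 × (4.05/0.3)^(7/5) = 166.3 atm.

P₂ ≈ 166 atm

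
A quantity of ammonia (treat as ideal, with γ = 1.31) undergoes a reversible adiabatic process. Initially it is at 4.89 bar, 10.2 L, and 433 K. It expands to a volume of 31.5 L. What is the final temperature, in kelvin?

Adiabatic: T₁V₁^(γ−1) = T₂V₂^(γ−1) ⇒ T₂ = T₁ (V₁/V₂)^(γ−1).
T₂ = 433 × (10.2/31.5)^(0.31) = 305.3 K.

T₂ ≈ 305 K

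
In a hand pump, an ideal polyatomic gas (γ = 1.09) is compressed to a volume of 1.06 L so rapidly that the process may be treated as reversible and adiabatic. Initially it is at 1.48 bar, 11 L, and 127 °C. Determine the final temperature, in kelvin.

Adiabatic: T₁V₁^(γ−1) = T₂V₂^(γ−1) ⇒ T₂ = T₁ (V₁/V₂)^(γ−1).
T₁ = 127 °C = 400.1 K.
T₂ = 400.1 × (11/1.06)^(0.09) = 493.9 K.

T₂ ≈ 494 K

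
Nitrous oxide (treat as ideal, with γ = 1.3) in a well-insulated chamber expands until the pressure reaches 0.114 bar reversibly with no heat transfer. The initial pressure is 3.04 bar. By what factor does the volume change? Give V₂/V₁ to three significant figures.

From PV^γ = const, V₂/V₁ = (P₁/P₂)^(1/γ).
V₂/V₁ = (3.04/0.114)^(0.769) = 12.5.

V₂/V₁ ≈ 12.5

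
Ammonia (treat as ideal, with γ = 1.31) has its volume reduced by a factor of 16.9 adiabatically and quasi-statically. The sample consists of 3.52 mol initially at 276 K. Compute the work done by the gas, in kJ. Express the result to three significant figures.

Adiabatic: T₁V₁^(γ−1) = T₂V₂^(γ−1) ⇒ T₂ = T₁ (V₁/V₂)^(γ−1).
T₂ = 276 × 16.9^(0.31) = 663.1 K.
Q = 0, so ΔU = W_on_gas = nCᵥΔT with Cᵥ = R/(γ−1) = 26.82 J/(mol·K).
ΔU = 3.52 × 26.82 × (663.1 − 276) = 36540 J.
Work done by the gas = −ΔU = -36540 J.

W ≈ -36.5 kJ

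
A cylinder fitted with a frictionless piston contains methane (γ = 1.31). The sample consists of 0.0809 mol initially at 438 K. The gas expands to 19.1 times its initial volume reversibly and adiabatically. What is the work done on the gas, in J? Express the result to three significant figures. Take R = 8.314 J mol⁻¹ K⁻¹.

W ≈ -569 J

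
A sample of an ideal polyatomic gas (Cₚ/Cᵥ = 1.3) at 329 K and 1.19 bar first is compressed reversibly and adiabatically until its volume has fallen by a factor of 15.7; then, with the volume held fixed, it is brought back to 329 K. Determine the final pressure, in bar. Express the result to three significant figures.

P₃ ≈ 18.7 bar

Adiabatic step (PV^γ = const): P₂ = 1.19×15.7^(1.3) = 42.68 bar; T₂ = 329×15.7^(0.3) = 751.6 K.
Isochoric: P₃ = P₂(T₃/T₂) = 42.68 × (329/751.6) = 18.68 bar.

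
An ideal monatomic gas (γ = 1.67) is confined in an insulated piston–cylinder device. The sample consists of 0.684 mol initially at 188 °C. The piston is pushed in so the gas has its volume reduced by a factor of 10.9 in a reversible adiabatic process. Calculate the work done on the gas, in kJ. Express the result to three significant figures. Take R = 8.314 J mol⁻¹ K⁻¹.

W ≈ 15.5 kJ

Adiabatic: T₁V₁^(γ−1) = T₂V₂^(γ−1) ⇒ T₂ = T₁ (V₁/V₂)^(γ−1).
T₁ = 188 °C = 461.1 K.
T₂ = 461.1 × 10.9^(0.67) = 2285 K.
Q = 0, so ΔU = W_on_gas = nCᵥΔT with Cᵥ = R/(γ−1) = 12.41 J/(mol·K).
ΔU = 0.684 × 12.41 × (2285 − 461.1) = 15480 J.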